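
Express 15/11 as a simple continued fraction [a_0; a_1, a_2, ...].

Run the Euclidean algorithm on 15 and 11; the successive quotients are the partial quotients a_0, a_1, ... (each step inverts the fractional part left over by the previous one):
  15 = 1*11 + 4, so a_0 = 1.
  11 = 2*4 + 3, so a_1 = 2.
  4 = 1*3 + 1, so a_2 = 1.
  3 = 3*1 + 0, so a_3 = 3.
The remainder reaches 0 after 4 divisions, so the expansion has 4 partial quotients, read off in order.

[1; 2, 1, 3]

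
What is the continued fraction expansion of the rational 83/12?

Run the Euclidean algorithm on 83 and 12; the successive quotients are the partial quotients a_0, a_1, ... (each step inverts the fractional part left over by the previous one):
  83 = 6*12 + 11, so a_0 = 6.
  12 = 1*11 + 1, so a_1 = 1.
  11 = 11*1 + 0, so a_2 = 11.
The remainder reaches 0 after 3 divisions, so the expansion has 3 partial quotients, read off in order.

[6; 1, 11]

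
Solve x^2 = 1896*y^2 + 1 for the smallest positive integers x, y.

First expand sqrt(1896) as a continued fraction. With x_i = (sqrt(1896) + m_i)/d_i and (m_0, d_0) = (0, 1): a_0 = floor(sqrt(1896)) = 43, since 43^2 = 1849 <= 1896 < 1936 = 44^2.
Iterate m_{i+1} = d_i*a_i - m_i, d_{i+1} = (1896 - m_{i+1}^2)/d_i, a_{i+1} = floor((a_0 + m_{i+1})/d_{i+1}):
  m_1 = 1*43 - 0 = 43, d_1 = (1896 - 43^2)/1 = 47/1 = 47, a_1 = floor((43 + 43)/47) = 1.
  m_2 = 47*1 - 43 = 4, d_2 = (1896 - 4^2)/47 = 1880/47 = 40, a_2 = floor((43 + 4)/40) = 1.
  m_3 = 40*1 - 4 = 36, d_3 = (1896 - 36^2)/40 = 600/40 = 15, a_3 = floor((43 + 36)/15) = 5.
  m_4 = 15*5 - 36 = 39, d_4 = (1896 - 39^2)/15 = 375/15 = 25, a_4 = floor((43 + 39)/25) = 3.
  m_5 = 25*3 - 39 = 36, d_5 = (1896 - 36^2)/25 = 600/25 = 24, a_5 = floor((43 + 36)/24) = 3.
  m_6 = 24*3 - 36 = 36, d_6 = (1896 - 36^2)/24 = 600/24 = 25, a_6 = floor((43 + 36)/25) = 3.
  m_7 = 25*3 - 36 = 39, d_7 = (1896 - 39^2)/25 = 375/25 = 15, a_7 = floor((43 + 39)/15) = 5.
  m_8 = 15*5 - 39 = 36, d_8 = (1896 - 36^2)/15 = 600/15 = 40, a_8 = floor((43 + 36)/40) = 1.
  m_9 = 40*1 - 36 = 4, d_9 = (1896 - 4^2)/40 = 1880/40 = 47, a_9 = floor((43 + 4)/47) = 1.
  m_10 = 47*1 - 4 = 43, d_10 = (1896 - 43^2)/47 = 47/47 = 1, a_10 = floor((43 + 43)/1) = 86.
  m_11 = 1*86 - 43 = 43, d_11 = (1896 - 43^2)/1 = 47/1 = 47: (m_11, d_11) = (m_1, d_1) = (43, 47), so from here the quotients repeat a_1, ..., a_10; the period length is 10.
So sqrt(1896) = [43; (1, 1, 5, 3, 3, 3, 5, 1, 1, 86)] with period length k = 10.
k is even, so the fundamental solution of x^2 - 1896y^2 = 1 is (p_{k-1}, q_{k-1}) = (p_9, q_9); compute convergents through index 9.
Convergents (p_i = a_i*p_{i-1} + p_{i-2}, q_i = a_i*q_{i-1} + q_{i-2} with p_{-2}=0, p_{-1}=1, q_{-2}=1, q_{-1}=0):
  i=0: a_0=43, p_0 = 43*1 + 0 = 43, q_0 = 43*0 + 1 = 1.
  i=1: a_1=1, p_1 = 1*43 + 1 = 44, q_1 = 1*1 + 0 = 1.
  i=2: a_2=1, p_2 = 1*44 + 43 = 87, q_2 = 1*1 + 1 = 2.
  i=3: a_3=5, p_3 = 5*87 + 44 = 479, q_3 = 5*2 + 1 = 11.
  i=4: a_4=3, p_4 = 3*479 + 87 = 1524, q_4 = 3*11 + 2 = 35.
  i=5: a_5=3, p_5 = 3*1524 + 479 = 5051, q_5 = 3*35 + 11 = 116.
  i=6: a_6=3, p_6 = 3*5051 + 1524 = 16677, q_6 = 3*116 + 35 = 383.
  i=7: a_7=5, p_7 = 5*16677 + 5051 = 88436, q_7 = 5*383 + 116 = 2031.
  i=8: a_8=1, p_8 = 1*88436 + 16677 = 105113, q_8 = 1*2031 + 383 = 2414.
  i=9: a_9=1, p_9 = 1*105113 + 88436 = 193549, q_9 = 1*2414 + 2031 = 4445.
Check: 193549^2 - 1896*4445^2 = 37461215401 - 37461215400 = 1, so (x, y) = (193549, 4445) solves the equation, and by the theorem it is the least positive solution.

(x, y) = (193549, 4445)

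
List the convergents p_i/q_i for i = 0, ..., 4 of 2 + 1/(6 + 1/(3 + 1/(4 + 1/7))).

Using the convergent recurrence p_i = a_i*p_{i-1} + p_{i-2}, q_i = a_i*q_{i-1} + q_{i-2} with p_{-2}=0, p_{-1}=1, q_{-2}=1, q_{-1}=0:
  i=0: a_0=2, p_0 = 2*1 + 0 = 2, q_0 = 2*0 + 1 = 1.
  i=1: a_1=6, p_1 = 6*2 + 1 = 13, q_1 = 6*1 + 0 = 6.
  i=2: a_2=3, p_2 = 3*13 + 2 = 41, q_2 = 3*6 + 1 = 19.
  i=3: a_3=4, p_3 = 4*41 + 13 = 177, q_3 = 4*19 + 6 = 82.
  i=4: a_4=7, p_4 = 7*177 + 41 = 1280, q_4 = 7*82 + 19 = 593.

2/1, 13/6, 41/19, 177/82, 1280/593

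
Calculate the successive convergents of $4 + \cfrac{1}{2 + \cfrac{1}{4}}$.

Using the convergent recurrence p_i = a_i*p_{i-1} + p_{i-2}, q_i = a_i*q_{i-1} + q_{i-2} with p_{-2}=0, p_{-1}=1, q_{-2}=1, q_{-1}=0:
  i=0: a_0=4, p_0 = 4*1 + 0 = 4, q_0 = 4*0 + 1 = 1.
  i=1: a_1=2, p_1 = 2*4 + 1 = 9, q_1 = 2*1 + 0 = 2.
  i=2: a_2=4, p_2 = 4*9 + 4 = 40, q_2 = 4*2 + 1 = 9.

4/1, 9/2, 40/9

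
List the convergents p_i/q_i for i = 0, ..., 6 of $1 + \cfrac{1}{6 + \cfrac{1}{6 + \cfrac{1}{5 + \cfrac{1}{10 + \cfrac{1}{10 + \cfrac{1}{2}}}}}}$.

1/1, 7/6, 43/37, 222/191, 2263/1947, 22852/19661, 47967/41269

Using the convergent recurrence p_i = a_i*p_{i-1} + p_{i-2}, q_i = a_i*q_{i-1} + q_{i-2} with p_{-2}=0, p_{-1}=1, q_{-2}=1, q_{-1}=0:
  i=0: a_0=1, p_0 = 1*1 + 0 = 1, q_0 = 1*0 + 1 = 1.
  i=1: a_1=6, p_1 = 6*1 + 1 = 7, q_1 = 6*1 + 0 = 6.
  i=2: a_2=6, p_2 = 6*7 + 1 = 43, q_2 = 6*6 + 1 = 37.
  i=3: a_3=5, p_3 = 5*43 + 7 = 222, q_3 = 5*37 + 6 = 191.
  i=4: a_4=10, p_4 = 10*222 + 43 = 2263, q_4 = 10*191 + 37 = 1947.
  i=5: a_5=10, p_5 = 10*2263 + 222 = 22852, q_5 = 10*1947 + 191 = 19661.
  i=6: a_6=2, p_6 = 2*22852 + 2263 = 47967, q_6 = 2*19661 + 1947 = 41269.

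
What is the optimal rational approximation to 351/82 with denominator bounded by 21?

77/18

Expand x = 351/82 as a continued fraction with the Euclidean algorithm:
  351 = 4*82 + 23, so a_0 = 4.
  82 = 3*23 + 13, so a_1 = 3.
  23 = 1*13 + 10, so a_2 = 1.
  13 = 1*10 + 3, so a_3 = 1.
  10 = 3*3 + 1, so a_4 = 3.
  3 = 3*1 + 0, so a_5 = 3.
so x = [4; 3, 1, 1, 3, 3].
Convergents (p_i = a_i*p_{i-1} + p_{i-2}, q_i = a_i*q_{i-1} + q_{i-2} with p_{-2}=0, p_{-1}=1, q_{-2}=1, q_{-1}=0), until the denominator exceeds 21:
  i=0: a_0=4, p_0 = 4*1 + 0 = 4, q_0 = 4*0 + 1 = 1.
  i=1: a_1=3, p_1 = 3*4 + 1 = 13, q_1 = 3*1 + 0 = 3.
  i=2: a_2=1, p_2 = 1*13 + 4 = 17, q_2 = 1*3 + 1 = 4.
  i=3: a_3=1, p_3 = 1*17 + 13 = 30, q_3 = 1*4 + 3 = 7.
  i=4: a_4=3, p_4 = 3*30 + 17 = 107, q_4 = 3*7 + 4 = 25.
q_4 = 25 > 21, so the last convergent with denominator <= 21 is p_3/q_3 = 30/7.
The closest fraction with denominator <= 21 is either p_3/q_3 or the intermediate fraction (k*p_3 + p_2)/(k*q_3 + q_2) with the largest k >= 1 whose denominator stays <= 21; these approach x as k grows, and every other convergent or intermediate fraction in range is farther away.
Largest k: floor((21 - q_2)/q_3) = floor((21 - 4)/7) = 2.
That gives (2*30 + 17)/(2*7 + 4) = 77/18.
Compare the errors: |x - 30/7| = |351*7 - 30*82|/(82*7) = 3/574, and |x - 77/18| = |351*18 - 77*82|/(82*18) = 4/1476.
Cross-multiplying, 4*574 = 2296 < 4428 = 3*1476, so 4/1476 is smaller: the intermediate fraction 77/18 is closer to x than 30/7.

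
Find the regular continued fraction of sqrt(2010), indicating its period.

Write x_i = (sqrt(2010) + m_i)/d_i with (m_0, d_0) = (0, 1). a_0 = floor(sqrt(2010)) = 44, since 44^2 = 1936 <= 2010 < 2025 = 45^2.
Iterate m_{i+1} = d_i*a_i - m_i, d_{i+1} = (2010 - m_{i+1}^2)/d_i, a_{i+1} = floor((a_0 + m_{i+1})/d_{i+1}):
  m_1 = 1*44 - 0 = 44, d_1 = (2010 - 44^2)/1 = 74/1 = 74, a_1 = floor((44 + 44)/74) = 1.
  m_2 = 74*1 - 44 = 30, d_2 = (2010 - 30^2)/74 = 1110/74 = 15, a_2 = floor((44 + 30)/15) = 4.
  m_3 = 15*4 - 30 = 30, d_3 = (2010 - 30^2)/15 = 1110/15 = 74, a_3 = floor((44 + 30)/74) = 1.
  m_4 = 74*1 - 30 = 44, d_4 = (2010 - 44^2)/74 = 74/74 = 1, a_4 = floor((44 + 44)/1) = 88.
  m_5 = 1*88 - 44 = 44, d_5 = (2010 - 44^2)/1 = 74/1 = 74: (m_5, d_5) = (m_1, d_1) = (44, 74), so from here the quotients repeat a_1, ..., a_4; the period length is 4.
Hence the expansion of sqrt(2010) is a_0 = 44 followed by the repeating block 1, 4, 1, 88 (period 4).

[44; (1, 4, 1, 88)]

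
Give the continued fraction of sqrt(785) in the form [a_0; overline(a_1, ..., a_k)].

Write x_i = (sqrt(785) + m_i)/d_i with (m_0, d_0) = (0, 1). a_0 = floor(sqrt(785)) = 28, since 28^2 = 784 <= 785 < 841 = 29^2.
Iterate m_{i+1} = d_i*a_i - m_i, d_{i+1} = (785 - m_{i+1}^2)/d_i, a_{i+1} = floor((a_0 + m_{i+1})/d_{i+1}):
  m_1 = 1*28 - 0 = 28, d_1 = (785 - 28^2)/1 = 1/1 = 1, a_1 = floor((28 + 28)/1) = 56.
  m_2 = 1*56 - 28 = 28, d_2 = (785 - 28^2)/1 = 1/1 = 1: (m_2, d_2) = (m_1, d_1) = (28, 1), so from here the quotient a_1 repeats; the period length is 1.
Hence the expansion of sqrt(785) is a_0 = 28 followed by the repeating block 56 (period 1).

[28; overline(56)]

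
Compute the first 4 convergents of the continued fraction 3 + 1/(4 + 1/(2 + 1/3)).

3/1, 13/4, 29/9, 100/31

Using the convergent recurrence p_i = a_i*p_{i-1} + p_{i-2}, q_i = a_i*q_{i-1} + q_{i-2} with p_{-2}=0, p_{-1}=1, q_{-2}=1, q_{-1}=0:
  i=0: a_0=3, p_0 = 3*1 + 0 = 3, q_0 = 3*0 + 1 = 1.
  i=1: a_1=4, p_1 = 4*3 + 1 = 13, q_1 = 4*1 + 0 = 4.
  i=2: a_2=2, p_2 = 2*13 + 3 = 29, q_2 = 2*4 + 1 = 9.
  i=3: a_3=3, p_3 = 3*29 + 13 = 100, q_3 = 3*9 + 4 = 31.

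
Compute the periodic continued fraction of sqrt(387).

[19; (1, 2, 19, 2, 1, 38)]

Write x_i = (sqrt(387) + m_i)/d_i with (m_0, d_0) = (0, 1). a_0 = floor(sqrt(387)) = 19, since 19^2 = 361 <= 387 < 400 = 20^2.
Iterate m_{i+1} = d_i*a_i - m_i, d_{i+1} = (387 - m_{i+1}^2)/d_i, a_{i+1} = floor((a_0 + m_{i+1})/d_{i+1}):
  m_1 = 1*19 - 0 = 19, d_1 = (387 - 19^2)/1 = 26/1 = 26, a_1 = floor((19 + 19)/26) = 1.
  m_2 = 26*1 - 19 = 7, d_2 = (387 - 7^2)/26 = 338/26 = 13, a_2 = floor((19 + 7)/13) = 2.
  m_3 = 13*2 - 7 = 19, d_3 = (387 - 19^2)/13 = 26/13 = 2, a_3 = floor((19 + 19)/2) = 19.
  m_4 = 2*19 - 19 = 19, d_4 = (387 - 19^2)/2 = 26/2 = 13, a_4 = floor((19 + 19)/13) = 2.
  m_5 = 13*2 - 19 = 7, d_5 = (387 - 7^2)/13 = 338/13 = 26, a_5 = floor((19 + 7)/26) = 1.
  m_6 = 26*1 - 7 = 19, d_6 = (387 - 19^2)/26 = 26/26 = 1, a_6 = floor((19 + 19)/1) = 38.
  m_7 = 1*38 - 19 = 19, d_7 = (387 - 19^2)/1 = 26/1 = 26: (m_7, d_7) = (m_1, d_1) = (19, 26), so from here the quotients repeat a_1, ..., a_6; the period length is 6.
Hence the expansion of sqrt(387) is a_0 = 19 followed by the repeating block 1, 2, 19, 2, 1, 38 (period 6).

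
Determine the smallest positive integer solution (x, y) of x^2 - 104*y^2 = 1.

(x, y) = (51, 5)

First expand sqrt(104) as a continued fraction. With x_i = (sqrt(104) + m_i)/d_i and (m_0, d_0) = (0, 1): a_0 = floor(sqrt(104)) = 10, since 10^2 = 100 <= 104 < 121 = 11^2.
Iterate m_{i+1} = d_i*a_i - m_i, d_{i+1} = (104 - m_{i+1}^2)/d_i, a_{i+1} = floor((a_0 + m_{i+1})/d_{i+1}):
  m_1 = 1*10 - 0 = 10, d_1 = (104 - 10^2)/1 = 4/1 = 4, a_1 = floor((10 + 10)/4) = 5.
  m_2 = 4*5 - 10 = 10, d_2 = (104 - 10^2)/4 = 4/4 = 1, a_2 = floor((10 + 10)/1) = 20.
  m_3 = 1*20 - 10 = 10, d_3 = (104 - 10^2)/1 = 4/1 = 4: (m_3, d_3) = (m_1, d_1) = (10, 4), so from here the quotients repeat a_1, a_2; the period length is 2.
So sqrt(104) = [10; (5, 20)] with period length k = 2.
k is even, so the fundamental solution of x^2 - 104y^2 = 1 is (p_{k-1}, q_{k-1}) = (p_1, q_1); compute convergents through index 1.
Convergents (p_i = a_i*p_{i-1} + p_{i-2}, q_i = a_i*q_{i-1} + q_{i-2} with p_{-2}=0, p_{-1}=1, q_{-2}=1, q_{-1}=0):
  i=0: a_0=10, p_0 = 10*1 + 0 = 10, q_0 = 10*0 + 1 = 1.
  i=1: a_1=5, p_1 = 5*10 + 1 = 51, q_1 = 5*1 + 0 = 5.
Check: 51^2 - 104*5^2 = 2601 - 2600 = 1, so (x, y) = (51, 5) solves the equation, and by the theorem it is the least positive solution.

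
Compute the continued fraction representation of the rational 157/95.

Run the Euclidean algorithm on 157 and 95; the successive quotients are the partial quotients a_0, a_1, ... (each step inverts the fractional part left over by the previous one):
  157 = 1*95 + 62, so a_0 = 1.
  95 = 1*62 + 33, so a_1 = 1.
  62 = 1*33 + 29, so a_2 = 1.
  33 = 1*29 + 4, so a_3 = 1.
  29 = 7*4 + 1, so a_4 = 7.
  4 = 4*1 + 0, so a_5 = 4.
The remainder reaches 0 after 6 divisions, so the expansion has 6 partial quotients, read off in order.

[1; 1, 1, 1, 7, 4]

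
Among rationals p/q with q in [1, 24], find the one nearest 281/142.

47/24

Expand x = 281/142 as a continued fraction with the Euclidean algorithm:
  281 = 1*142 + 139, so a_0 = 1.
  142 = 1*139 + 3, so a_1 = 1.
  139 = 46*3 + 1, so a_2 = 46.
  3 = 3*1 + 0, so a_3 = 3.
so x = [1; 1, 46, 3].
Convergents (p_i = a_i*p_{i-1} + p_{i-2}, q_i = a_i*q_{i-1} + q_{i-2} with p_{-2}=0, p_{-1}=1, q_{-2}=1, q_{-1}=0), until the denominator exceeds 24:
  i=0: a_0=1, p_0 = 1*1 + 0 = 1, q_0 = 1*0 + 1 = 1.
  i=1: a_1=1, p_1 = 1*1 + 1 = 2, q_1 = 1*1 + 0 = 1.
  i=2: a_2=46, p_2 = 46*2 + 1 = 93, q_2 = 46*1 + 1 = 47.
q_2 = 47 > 24, so the last convergent with denominator <= 24 is p_1/q_1 = 2/1.
The closest fraction with denominator <= 24 is either p_1/q_1 or the intermediate fraction (k*p_1 + p_0)/(k*q_1 + q_0) with the largest k >= 1 whose denominator stays <= 24; these approach x as k grows, and every other convergent or intermediate fraction in range is farther away.
Largest k: floor((24 - q_0)/q_1) = floor((24 - 1)/1) = 23.
That gives (23*2 + 1)/(23*1 + 1) = 47/24.
Compare the errors: |x - 2/1| = |281*1 - 2*142|/(142*1) = 3/142, and |x - 47/24| = |281*24 - 47*142|/(142*24) = 70/3408.
Cross-multiplying, 70*142 = 9940 < 10224 = 3*3408, so 70/3408 is smaller: the intermediate fraction 47/24 is closer to x than 2/1.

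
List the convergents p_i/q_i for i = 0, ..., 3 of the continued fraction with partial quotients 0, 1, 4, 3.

Using the convergent recurrence p_i = a_i*p_{i-1} + p_{i-2}, q_i = a_i*q_{i-1} + q_{i-2} with p_{-2}=0, p_{-1}=1, q_{-2}=1, q_{-1}=0:
  i=0: a_0=0, p_0 = 0*1 + 0 = 0, q_0 = 0*0 + 1 = 1.
  i=1: a_1=1, p_1 = 1*0 + 1 = 1, q_1 = 1*1 + 0 = 1.
  i=2: a_2=4, p_2 = 4*1 + 0 = 4, q_2 = 4*1 + 1 = 5.
  i=3: a_3=3, p_3 = 3*4 + 1 = 13, q_3 = 3*5 + 1 = 16.

0/1, 1/1, 4/5, 13/16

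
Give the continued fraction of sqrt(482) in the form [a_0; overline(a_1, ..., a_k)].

Write x_i = (sqrt(482) + m_i)/d_i with (m_0, d_0) = (0, 1). a_0 = floor(sqrt(482)) = 21, since 21^2 = 441 <= 482 < 484 = 22^2.
Iterate m_{i+1} = d_i*a_i - m_i, d_{i+1} = (482 - m_{i+1}^2)/d_i, a_{i+1} = floor((a_0 + m_{i+1})/d_{i+1}):
  m_1 = 1*21 - 0 = 21, d_1 = (482 - 21^2)/1 = 41/1 = 41, a_1 = floor((21 + 21)/41) = 1.
  m_2 = 41*1 - 21 = 20, d_2 = (482 - 20^2)/41 = 82/41 = 2, a_2 = floor((21 + 20)/2) = 20.
  m_3 = 2*20 - 20 = 20, d_3 = (482 - 20^2)/2 = 82/2 = 41, a_3 = floor((21 + 20)/41) = 1.
  m_4 = 41*1 - 20 = 21, d_4 = (482 - 21^2)/41 = 41/41 = 1, a_4 = floor((21 + 21)/1) = 42.
  m_5 = 1*42 - 21 = 21, d_5 = (482 - 21^2)/1 = 41/1 = 41: (m_5, d_5) = (m_1, d_1) = (21, 41), so from here the quotients repeat a_1, ..., a_4; the period length is 4.
Hence the expansion of sqrt(482) is a_0 = 21 followed by the repeating block 1, 20, 1, 42 (period 4).

[21; overline(1, 20, 1, 42)]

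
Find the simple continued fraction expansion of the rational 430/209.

Run the Euclidean algorithm on 430 and 209; the successive quotients are the partial quotients a_0, a_1, ... (each step inverts the fractional part left over by the previous one):
  430 = 2*209 + 12, so a_0 = 2.
  209 = 17*12 + 5, so a_1 = 17.
  12 = 2*5 + 2, so a_2 = 2.
  5 = 2*2 + 1, so a_3 = 2.
  2 = 2*1 + 0, so a_4 = 2.
The remainder reaches 0 after 5 divisions, so the expansion has 5 partial quotients, read off in order.

[2; 17, 2, 2, 2]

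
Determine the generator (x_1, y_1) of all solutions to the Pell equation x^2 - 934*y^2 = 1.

(x, y) = (3034565, 99294)

First expand sqrt(934) as a continued fraction. With x_i = (sqrt(934) + m_i)/d_i and (m_0, d_0) = (0, 1): a_0 = floor(sqrt(934)) = 30, since 30^2 = 900 <= 934 < 961 = 31^2.
Iterate m_{i+1} = d_i*a_i - m_i, d_{i+1} = (934 - m_{i+1}^2)/d_i, a_{i+1} = floor((a_0 + m_{i+1})/d_{i+1}):
  m_1 = 1*30 - 0 = 30, d_1 = (934 - 30^2)/1 = 34/1 = 34, a_1 = floor((30 + 30)/34) = 1.
  m_2 = 34*1 - 30 = 4, d_2 = (934 - 4^2)/34 = 918/34 = 27, a_2 = floor((30 + 4)/27) = 1.
  m_3 = 27*1 - 4 = 23, d_3 = (934 - 23^2)/27 = 405/27 = 15, a_3 = floor((30 + 23)/15) = 3.
  m_4 = 15*3 - 23 = 22, d_4 = (934 - 22^2)/15 = 450/15 = 30, a_4 = floor((30 + 22)/30) = 1.
  m_5 = 30*1 - 22 = 8, d_5 = (934 - 8^2)/30 = 870/30 = 29, a_5 = floor((30 + 8)/29) = 1.
  m_6 = 29*1 - 8 = 21, d_6 = (934 - 21^2)/29 = 493/29 = 17, a_6 = floor((30 + 21)/17) = 3.
  m_7 = 17*3 - 21 = 30, d_7 = (934 - 30^2)/17 = 34/17 = 2, a_7 = floor((30 + 30)/2) = 30.
  m_8 = 2*30 - 30 = 30, d_8 = (934 - 30^2)/2 = 34/2 = 17, a_8 = floor((30 + 30)/17) = 3.
  m_9 = 17*3 - 30 = 21, d_9 = (934 - 21^2)/17 = 493/17 = 29, a_9 = floor((30 + 21)/29) = 1.
  m_10 = 29*1 - 21 = 8, d_10 = (934 - 8^2)/29 = 870/29 = 30, a_10 = floor((30 + 8)/30) = 1.
  m_11 = 30*1 - 8 = 22, d_11 = (934 - 22^2)/30 = 450/30 = 15, a_11 = floor((30 + 22)/15) = 3.
  m_12 = 15*3 - 22 = 23, d_12 = (934 - 23^2)/15 = 405/15 = 27, a_12 = floor((30 + 23)/27) = 1.
  m_13 = 27*1 - 23 = 4, d_13 = (934 - 4^2)/27 = 918/27 = 34, a_13 = floor((30 + 4)/34) = 1.
  m_14 = 34*1 - 4 = 30, d_14 = (934 - 30^2)/34 = 34/34 = 1, a_14 = floor((30 + 30)/1) = 60.
  m_15 = 1*60 - 30 = 30, d_15 = (934 - 30^2)/1 = 34/1 = 34: (m_15, d_15) = (m_1, d_1) = (30, 34), so from here the quotients repeat a_1, ..., a_14; the period length is 14.
So sqrt(934) = [30; (1, 1, 3, 1, 1, 3, 30, 3, 1, 1, 3, 1, 1, 60)] with period length k = 14.
k is even, so the fundamental solution of x^2 - 934y^2 = 1 is (p_{k-1}, q_{k-1}) = (p_13, q_13); compute convergents through index 13.
Convergents (p_i = a_i*p_{i-1} + p_{i-2}, q_i = a_i*q_{i-1} + q_{i-2} with p_{-2}=0, p_{-1}=1, q_{-2}=1, q_{-1}=0):
  i=0: a_0=30, p_0 = 30*1 + 0 = 30, q_0 = 30*0 + 1 = 1.
  i=1: a_1=1, p_1 = 1*30 + 1 = 31, q_1 = 1*1 + 0 = 1.
  i=2: a_2=1, p_2 = 1*31 + 30 = 61, q_2 = 1*1 + 1 = 2.
  i=3: a_3=3, p_3 = 3*61 + 31 = 214, q_3 = 3*2 + 1 = 7.
  i=4: a_4=1, p_4 = 1*214 + 61 = 275, q_4 = 1*7 + 2 = 9.
  i=5: a_5=1, p_5 = 1*275 + 214 = 489, q_5 = 1*9 + 7 = 16.
  i=6: a_6=3, p_6 = 3*489 + 275 = 1742, q_6 = 3*16 + 9 = 57.
  i=7: a_7=30, p_7 = 30*1742 + 489 = 52749, q_7 = 30*57 + 16 = 1726.
  i=8: a_8=3, p_8 = 3*52749 + 1742 = 159989, q_8 = 3*1726 + 57 = 5235.
  i=9: a_9=1, p_9 = 1*159989 + 52749 = 212738, q_9 = 1*5235 + 1726 = 6961.
  i=10: a_10=1, p_10 = 1*212738 + 159989 = 372727, q_10 = 1*6961 + 5235 = 12196.
  i=11: a_11=3, p_11 = 3*372727 + 212738 = 1330919, q_11 = 3*12196 + 6961 = 43549.
  i=12: a_12=1, p_12 = 1*1330919 + 372727 = 1703646, q_12 = 1*43549 + 12196 = 55745.
  i=13: a_13=1, p_13 = 1*1703646 + 1330919 = 3034565, q_13 = 1*55745 + 43549 = 99294.
Check: 3034565^2 - 934*99294^2 = 9208584739225 - 9208584739224 = 1, so (x, y) = (3034565, 99294) solves the equation, and by the theorem it is the least positive solution.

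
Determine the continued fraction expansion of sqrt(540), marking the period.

Write x_i = (sqrt(540) + m_i)/d_i with (m_0, d_0) = (0, 1). a_0 = floor(sqrt(540)) = 23, since 23^2 = 529 <= 540 < 576 = 24^2.
Iterate m_{i+1} = d_i*a_i - m_i, d_{i+1} = (540 - m_{i+1}^2)/d_i, a_{i+1} = floor((a_0 + m_{i+1})/d_{i+1}):
  m_1 = 1*23 - 0 = 23, d_1 = (540 - 23^2)/1 = 11/1 = 11, a_1 = floor((23 + 23)/11) = 4.
  m_2 = 11*4 - 23 = 21, d_2 = (540 - 21^2)/11 = 99/11 = 9, a_2 = floor((23 + 21)/9) = 4.
  m_3 = 9*4 - 21 = 15, d_3 = (540 - 15^2)/9 = 315/9 = 35, a_3 = floor((23 + 15)/35) = 1.
  m_4 = 35*1 - 15 = 20, d_4 = (540 - 20^2)/35 = 140/35 = 4, a_4 = floor((23 + 20)/4) = 10.
  m_5 = 4*10 - 20 = 20, d_5 = (540 - 20^2)/4 = 140/4 = 35, a_5 = floor((23 + 20)/35) = 1.
  m_6 = 35*1 - 20 = 15, d_6 = (540 - 15^2)/35 = 315/35 = 9, a_6 = floor((23 + 15)/9) = 4.
  m_7 = 9*4 - 15 = 21, d_7 = (540 - 21^2)/9 = 99/9 = 11, a_7 = floor((23 + 21)/11) = 4.
  m_8 = 11*4 - 21 = 23, d_8 = (540 - 23^2)/11 = 11/11 = 1, a_8 = floor((23 + 23)/1) = 46.
  m_9 = 1*46 - 23 = 23, d_9 = (540 - 23^2)/1 = 11/1 = 11: (m_9, d_9) = (m_1, d_1) = (23, 11), so from here the quotients repeat a_1, ..., a_8; the period length is 8.
Hence the expansion of sqrt(540) is a_0 = 23 followed by the repeating block 4, 4, 1, 10, 1, 4, 4, 46 (period 8).

[23; (4, 4, 1, 10, 1, 4, 4, 46)]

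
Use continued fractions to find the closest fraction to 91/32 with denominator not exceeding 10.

Expand x = 91/32 as a continued fraction with the Euclidean algorithm:
  91 = 2*32 + 27, so a_0 = 2.
  32 = 1*27 + 5, so a_1 = 1.
  27 = 5*5 + 2, so a_2 = 5.
  5 = 2*2 + 1, so a_3 = 2.
  2 = 2*1 + 0, so a_4 = 2.
so x = [2; 1, 5, 2, 2].
Convergents (p_i = a_i*p_{i-1} + p_{i-2}, q_i = a_i*q_{i-1} + q_{i-2} with p_{-2}=0, p_{-1}=1, q_{-2}=1, q_{-1}=0), until the denominator exceeds 10:
  i=0: a_0=2, p_0 = 2*1 + 0 = 2, q_0 = 2*0 + 1 = 1.
  i=1: a_1=1, p_1 = 1*2 + 1 = 3, q_1 = 1*1 + 0 = 1.
  i=2: a_2=5, p_2 = 5*3 + 2 = 17, q_2 = 5*1 + 1 = 6.
  i=3: a_3=2, p_3 = 2*17 + 3 = 37, q_3 = 2*6 + 1 = 13.
q_3 = 13 > 10, so the last convergent with denominator <= 10 is p_2/q_2 = 17/6.
The closest fraction with denominator <= 10 is either p_2/q_2 or the intermediate fraction (k*p_2 + p_1)/(k*q_2 + q_1) with the largest k >= 1 whose denominator stays <= 10; these approach x as k grows, and every other convergent or intermediate fraction in range is farther away.
Largest k: floor((10 - q_1)/q_2) = floor((10 - 1)/6) = 1.
That gives (1*17 + 3)/(1*6 + 1) = 20/7.
Compare the errors: |x - 17/6| = |91*6 - 17*32|/(32*6) = 2/192, and |x - 20/7| = |91*7 - 20*32|/(32*7) = 3/224.
Cross-multiplying, 2*224 = 448 < 576 = 3*192, so 2/192 is smaller: the convergent 17/6 is closer to x than 20/7.

17/6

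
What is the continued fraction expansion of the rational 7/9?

[0; 1, 3, 2]

Run the Euclidean algorithm on 7 and 9; the successive quotients are the partial quotients a_0, a_1, ... (each step inverts the fractional part left over by the previous one):
  7 = 0*9 + 7, so a_0 = 0.
  9 = 1*7 + 2, so a_1 = 1.
  7 = 3*2 + 1, so a_2 = 3.
  2 = 2*1 + 0, so a_3 = 2.
The remainder reaches 0 after 4 divisions, so the expansion has 4 partial quotients, read off in order.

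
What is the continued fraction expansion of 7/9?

Run the Euclidean algorithm on 7 and 9; the successive quotients are the partial quotients a_0, a_1, ... (each step inverts the fractional part left over by the previous one):
  7 = 0*9 + 7, so a_0 = 0.
  9 = 1*7 + 2, so a_1 = 1.
  7 = 3*2 + 1, so a_2 = 3.
  2 = 2*1 + 0, so a_3 = 2.
The remainder reaches 0 after 4 divisions, so the expansion has 4 partial quotients, read off in order.

[0; 1, 3, 2]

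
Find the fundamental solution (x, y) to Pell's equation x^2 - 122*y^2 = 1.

First expand sqrt(122) as a continued fraction. With x_i = (sqrt(122) + m_i)/d_i and (m_0, d_0) = (0, 1): a_0 = floor(sqrt(122)) = 11, since 11^2 = 121 <= 122 < 144 = 12^2.
Iterate m_{i+1} = d_i*a_i - m_i, d_{i+1} = (122 - m_{i+1}^2)/d_i, a_{i+1} = floor((a_0 + m_{i+1})/d_{i+1}):
  m_1 = 1*11 - 0 = 11, d_1 = (122 - 11^2)/1 = 1/1 = 1, a_1 = floor((11 + 11)/1) = 22.
  m_2 = 1*22 - 11 = 11, d_2 = (122 - 11^2)/1 = 1/1 = 1: (m_2, d_2) = (m_1, d_1) = (11, 1), so from here the quotient a_1 repeats; the period length is 1.
So sqrt(122) = [11; (22)] with period length k = 1.
k is odd, so (p_{k-1}, q_{k-1}) only solves x^2 - 122y^2 = -1 and the fundamental solution of x^2 - 122y^2 = 1 is (p_{2k-1}, q_{2k-1}) = (p_1, q_1); compute convergents through index 1, running through the period twice.
Convergents (p_i = a_i*p_{i-1} + p_{i-2}, q_i = a_i*q_{i-1} + q_{i-2} with p_{-2}=0, p_{-1}=1, q_{-2}=1, q_{-1}=0):
  i=0: a_0=11, p_0 = 11*1 + 0 = 11, q_0 = 11*0 + 1 = 1.
  i=1: a_1=22, p_1 = 22*11 + 1 = 243, q_1 = 22*1 + 0 = 22.
Indeed p_0^2 - 122*q_0^2 = 121 - 122 = -1, not +1.
Check: 243^2 - 122*22^2 = 59049 - 59048 = 1, so (x, y) = (243, 22) solves the equation, and by the theorem it is the least positive solution.

(x, y) = (243, 22)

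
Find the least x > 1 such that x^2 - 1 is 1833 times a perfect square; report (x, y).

First expand sqrt(1833) as a continued fraction. With x_i = (sqrt(1833) + m_i)/d_i and (m_0, d_0) = (0, 1): a_0 = floor(sqrt(1833)) = 42, since 42^2 = 1764 <= 1833 < 1849 = 43^2.
Iterate m_{i+1} = d_i*a_i - m_i, d_{i+1} = (1833 - m_{i+1}^2)/d_i, a_{i+1} = floor((a_0 + m_{i+1})/d_{i+1}):
  m_1 = 1*42 - 0 = 42, d_1 = (1833 - 42^2)/1 = 69/1 = 69, a_1 = floor((42 + 42)/69) = 1.
  m_2 = 69*1 - 42 = 27, d_2 = (1833 - 27^2)/69 = 1104/69 = 16, a_2 = floor((42 + 27)/16) = 4.
  m_3 = 16*4 - 27 = 37, d_3 = (1833 - 37^2)/16 = 464/16 = 29, a_3 = floor((42 + 37)/29) = 2.
  m_4 = 29*2 - 37 = 21, d_4 = (1833 - 21^2)/29 = 1392/29 = 48, a_4 = floor((42 + 21)/48) = 1.
  m_5 = 48*1 - 21 = 27, d_5 = (1833 - 27^2)/48 = 1104/48 = 23, a_5 = floor((42 + 27)/23) = 3.
  m_6 = 23*3 - 27 = 42, d_6 = (1833 - 42^2)/23 = 69/23 = 3, a_6 = floor((42 + 42)/3) = 28.
  m_7 = 3*28 - 42 = 42, d_7 = (1833 - 42^2)/3 = 69/3 = 23, a_7 = floor((42 + 42)/23) = 3.
  m_8 = 23*3 - 42 = 27, d_8 = (1833 - 27^2)/23 = 1104/23 = 48, a_8 = floor((42 + 27)/48) = 1.
  m_9 = 48*1 - 27 = 21, d_9 = (1833 - 21^2)/48 = 1392/48 = 29, a_9 = floor((42 + 21)/29) = 2.
  m_10 = 29*2 - 21 = 37, d_10 = (1833 - 37^2)/29 = 464/29 = 16, a_10 = floor((42 + 37)/16) = 4.
  m_11 = 16*4 - 37 = 27, d_11 = (1833 - 27^2)/16 = 1104/16 = 69, a_11 = floor((42 + 27)/69) = 1.
  m_12 = 69*1 - 27 = 42, d_12 = (1833 - 42^2)/69 = 69/69 = 1, a_12 = floor((42 + 42)/1) = 84.
  m_13 = 1*84 - 42 = 42, d_13 = (1833 - 42^2)/1 = 69/1 = 69: (m_13, d_13) = (m_1, d_1) = (42, 69), so from here the quotients repeat a_1, ..., a_12; the period length is 12.
So sqrt(1833) = [42; (1, 4, 2, 1, 3, 28, 3, 1, 2, 4, 1, 84)] with period length k = 12.
k is even, so the fundamental solution of x^2 - 1833y^2 = 1 is (p_{k-1}, q_{k-1}) = (p_11, q_11); compute convergents through index 11.
Convergents (p_i = a_i*p_{i-1} + p_{i-2}, q_i = a_i*q_{i-1} + q_{i-2} with p_{-2}=0, p_{-1}=1, q_{-2}=1, q_{-1}=0):
  i=0: a_0=42, p_0 = 42*1 + 0 = 42, q_0 = 42*0 + 1 = 1.
  i=1: a_1=1, p_1 = 1*42 + 1 = 43, q_1 = 1*1 + 0 = 1.
  i=2: a_2=4, p_2 = 4*43 + 42 = 214, q_2 = 4*1 + 1 = 5.
  i=3: a_3=2, p_3 = 2*214 + 43 = 471, q_3 = 2*5 + 1 = 11.
  i=4: a_4=1, p_4 = 1*471 + 214 = 685, q_4 = 1*11 + 5 = 16.
  i=5: a_5=3, p_5 = 3*685 + 471 = 2526, q_5 = 3*16 + 11 = 59.
  i=6: a_6=28, p_6 = 28*2526 + 685 = 71413, q_6 = 28*59 + 16 = 1668.
  i=7: a_7=3, p_7 = 3*71413 + 2526 = 216765, q_7 = 3*1668 + 59 = 5063.
  i=8: a_8=1, p_8 = 1*216765 + 71413 = 288178, q_8 = 1*5063 + 1668 = 6731.
  i=9: a_9=2, p_9 = 2*288178 + 216765 = 793121, q_9 = 2*6731 + 5063 = 18525.
  i=10: a_10=4, p_10 = 4*793121 + 288178 = 3460662, q_10 = 4*18525 + 6731 = 80831.
  i=11: a_11=1, p_11 = 1*3460662 + 793121 = 4253783, q_11 = 1*80831 + 18525 = 99356.
Check: 4253783^2 - 1833*99356^2 = 18094669811089 - 18094669811088 = 1, so (x, y) = (4253783, 99356) solves the equation, and by the theorem it is the least positive solution.

(x, y) = (4253783, 99356)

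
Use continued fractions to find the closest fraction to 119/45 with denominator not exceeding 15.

Expand x = 119/45 as a continued fraction with the Euclidean algorithm:
  119 = 2*45 + 29, so a_0 = 2.
  45 = 1*29 + 16, so a_1 = 1.
  29 = 1*16 + 13, so a_2 = 1.
  16 = 1*13 + 3, so a_3 = 1.
  13 = 4*3 + 1, so a_4 = 4.
  3 = 3*1 + 0, so a_5 = 3.
so x = [2; 1, 1, 1, 4, 3].
Convergents (p_i = a_i*p_{i-1} + p_{i-2}, q_i = a_i*q_{i-1} + q_{i-2} with p_{-2}=0, p_{-1}=1, q_{-2}=1, q_{-1}=0), until the denominator exceeds 15:
  i=0: a_0=2, p_0 = 2*1 + 0 = 2, q_0 = 2*0 + 1 = 1.
  i=1: a_1=1, p_1 = 1*2 + 1 = 3, q_1 = 1*1 + 0 = 1.
  i=2: a_2=1, p_2 = 1*3 + 2 = 5, q_2 = 1*1 + 1 = 2.
  i=3: a_3=1, p_3 = 1*5 + 3 = 8, q_3 = 1*2 + 1 = 3.
  i=4: a_4=4, p_4 = 4*8 + 5 = 37, q_4 = 4*3 + 2 = 14.
  i=5: a_5=3, p_5 = 3*37 + 8 = 119, q_5 = 3*14 + 3 = 45.
q_5 = 45 > 15, so the last convergent with denominator <= 15 is p_4/q_4 = 37/14.
The closest fraction with denominator <= 15 is either p_4/q_4 or the intermediate fraction (k*p_4 + p_3)/(k*q_4 + q_3) with the largest k >= 1 whose denominator stays <= 15; these approach x as k grows, and every other convergent or intermediate fraction in range is farther away.
Largest k: floor((15 - q_3)/q_4) = floor((15 - 3)/14) = 0.
Since k = 0, no intermediate fraction beyond p_4/q_4 has denominator <= 15, so the convergent 37/14 is the closest (its error is |119*14 - 37*45|/(45*14) = 1/630).

37/14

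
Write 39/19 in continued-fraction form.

[2; 19]

Run the Euclidean algorithm on 39 and 19; the successive quotients are the partial quotients a_0, a_1, ... (each step inverts the fractional part left over by the previous one):
  39 = 2*19 + 1, so a_0 = 2.
  19 = 19*1 + 0, so a_1 = 19.
The remainder reaches 0 after 2 divisions, so the expansion has 2 partial quotients, read off in order.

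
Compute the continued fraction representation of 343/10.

Run the Euclidean algorithm on 343 and 10; the successive quotients are the partial quotients a_0, a_1, ... (each step inverts the fractional part left over by the previous one):
  343 = 34*10 + 3, so a_0 = 34.
  10 = 3*3 + 1, so a_1 = 3.
  3 = 3*1 + 0, so a_2 = 3.
The remainder reaches 0 after 3 divisions, so the expansion has 3 partial quotients, read off in order.

[34; 3, 3]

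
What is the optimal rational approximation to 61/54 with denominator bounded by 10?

9/8

Expand x = 61/54 as a continued fraction with the Euclidean algorithm:
  61 = 1*54 + 7, so a_0 = 1.
  54 = 7*7 + 5, so a_1 = 7.
  7 = 1*5 + 2, so a_2 = 1.
  5 = 2*2 + 1, so a_3 = 2.
  2 = 2*1 + 0, so a_4 = 2.
so x = [1; 7, 1, 2, 2].
Convergents (p_i = a_i*p_{i-1} + p_{i-2}, q_i = a_i*q_{i-1} + q_{i-2} with p_{-2}=0, p_{-1}=1, q_{-2}=1, q_{-1}=0), until the denominator exceeds 10:
  i=0: a_0=1, p_0 = 1*1 + 0 = 1, q_0 = 1*0 + 1 = 1.
  i=1: a_1=7, p_1 = 7*1 + 1 = 8, q_1 = 7*1 + 0 = 7.
  i=2: a_2=1, p_2 = 1*8 + 1 = 9, q_2 = 1*7 + 1 = 8.
  i=3: a_3=2, p_3 = 2*9 + 8 = 26, q_3 = 2*8 + 7 = 23.
q_3 = 23 > 10, so the last convergent with denominator <= 10 is p_2/q_2 = 9/8.
The closest fraction with denominator <= 10 is either p_2/q_2 or the intermediate fraction (k*p_2 + p_1)/(k*q_2 + q_1) with the largest k >= 1 whose denominator stays <= 10; these approach x as k grows, and every other convergent or intermediate fraction in range is farther away.
Largest k: floor((10 - q_1)/q_2) = floor((10 - 7)/8) = 0.
Since k = 0, no intermediate fraction beyond p_2/q_2 has denominator <= 10, so the convergent 9/8 is the closest (its error is |61*8 - 9*54|/(54*8) = 2/432).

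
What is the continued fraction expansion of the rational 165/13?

[12; 1, 2, 4]

Run the Euclidean algorithm on 165 and 13; the successive quotients are the partial quotients a_0, a_1, ... (each step inverts the fractional part left over by the previous one):
  165 = 12*13 + 9, so a_0 = 12.
  13 = 1*9 + 4, so a_1 = 1.
  9 = 2*4 + 1, so a_2 = 2.
  4 = 4*1 + 0, so a_3 = 4.
The remainder reaches 0 after 4 divisions, so the expansion has 4 partial quotients, read off in order.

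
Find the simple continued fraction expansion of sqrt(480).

Write x_i = (sqrt(480) + m_i)/d_i with (m_0, d_0) = (0, 1). a_0 = floor(sqrt(480)) = 21, since 21^2 = 441 <= 480 < 484 = 22^2.
Iterate m_{i+1} = d_i*a_i - m_i, d_{i+1} = (480 - m_{i+1}^2)/d_i, a_{i+1} = floor((a_0 + m_{i+1})/d_{i+1}):
  m_1 = 1*21 - 0 = 21, d_1 = (480 - 21^2)/1 = 39/1 = 39, a_1 = floor((21 + 21)/39) = 1.
  m_2 = 39*1 - 21 = 18, d_2 = (480 - 18^2)/39 = 156/39 = 4, a_2 = floor((21 + 18)/4) = 9.
  m_3 = 4*9 - 18 = 18, d_3 = (480 - 18^2)/4 = 156/4 = 39, a_3 = floor((21 + 18)/39) = 1.
  m_4 = 39*1 - 18 = 21, d_4 = (480 - 21^2)/39 = 39/39 = 1, a_4 = floor((21 + 21)/1) = 42.
  m_5 = 1*42 - 21 = 21, d_5 = (480 - 21^2)/1 = 39/1 = 39: (m_5, d_5) = (m_1, d_1) = (21, 39), so from here the quotients repeat a_1, ..., a_4; the period length is 4.
Hence the expansion of sqrt(480) is a_0 = 21 followed by the repeating block 1, 9, 1, 42 (period 4).

[21; (1, 9, 1, 42)]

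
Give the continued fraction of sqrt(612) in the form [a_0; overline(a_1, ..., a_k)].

Write x_i = (sqrt(612) + m_i)/d_i with (m_0, d_0) = (0, 1). a_0 = floor(sqrt(612)) = 24, since 24^2 = 576 <= 612 < 625 = 25^2.
Iterate m_{i+1} = d_i*a_i - m_i, d_{i+1} = (612 - m_{i+1}^2)/d_i, a_{i+1} = floor((a_0 + m_{i+1})/d_{i+1}):
  m_1 = 1*24 - 0 = 24, d_1 = (612 - 24^2)/1 = 36/1 = 36, a_1 = floor((24 + 24)/36) = 1.
  m_2 = 36*1 - 24 = 12, d_2 = (612 - 12^2)/36 = 468/36 = 13, a_2 = floor((24 + 12)/13) = 2.
  m_3 = 13*2 - 12 = 14, d_3 = (612 - 14^2)/13 = 416/13 = 32, a_3 = floor((24 + 14)/32) = 1.
  m_4 = 32*1 - 14 = 18, d_4 = (612 - 18^2)/32 = 288/32 = 9, a_4 = floor((24 + 18)/9) = 4.
  m_5 = 9*4 - 18 = 18, d_5 = (612 - 18^2)/9 = 288/9 = 32, a_5 = floor((24 + 18)/32) = 1.
  m_6 = 32*1 - 18 = 14, d_6 = (612 - 14^2)/32 = 416/32 = 13, a_6 = floor((24 + 14)/13) = 2.
  m_7 = 13*2 - 14 = 12, d_7 = (612 - 12^2)/13 = 468/13 = 36, a_7 = floor((24 + 12)/36) = 1.
  m_8 = 36*1 - 12 = 24, d_8 = (612 - 24^2)/36 = 36/36 = 1, a_8 = floor((24 + 24)/1) = 48.
  m_9 = 1*48 - 24 = 24, d_9 = (612 - 24^2)/1 = 36/1 = 36: (m_9, d_9) = (m_1, d_1) = (24, 36), so from here the quotients repeat a_1, ..., a_8; the period length is 8.
Hence the expansion of sqrt(612) is a_0 = 24 followed by the repeating block 1, 2, 1, 4, 1, 2, 1, 48 (period 8).

[24; overline(1, 2, 1, 4, 1, 2, 1, 48)]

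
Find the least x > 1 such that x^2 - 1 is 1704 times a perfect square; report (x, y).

First expand sqrt(1704) as a continued fraction. With x_i = (sqrt(1704) + m_i)/d_i and (m_0, d_0) = (0, 1): a_0 = floor(sqrt(1704)) = 41, since 41^2 = 1681 <= 1704 < 1764 = 42^2.
Iterate m_{i+1} = d_i*a_i - m_i, d_{i+1} = (1704 - m_{i+1}^2)/d_i, a_{i+1} = floor((a_0 + m_{i+1})/d_{i+1}):
  m_1 = 1*41 - 0 = 41, d_1 = (1704 - 41^2)/1 = 23/1 = 23, a_1 = floor((41 + 41)/23) = 3.
  m_2 = 23*3 - 41 = 28, d_2 = (1704 - 28^2)/23 = 920/23 = 40, a_2 = floor((41 + 28)/40) = 1.
  m_3 = 40*1 - 28 = 12, d_3 = (1704 - 12^2)/40 = 1560/40 = 39, a_3 = floor((41 + 12)/39) = 1.
  m_4 = 39*1 - 12 = 27, d_4 = (1704 - 27^2)/39 = 975/39 = 25, a_4 = floor((41 + 27)/25) = 2.
  m_5 = 25*2 - 27 = 23, d_5 = (1704 - 23^2)/25 = 1175/25 = 47, a_5 = floor((41 + 23)/47) = 1.
  m_6 = 47*1 - 23 = 24, d_6 = (1704 - 24^2)/47 = 1128/47 = 24, a_6 = floor((41 + 24)/24) = 2.
  m_7 = 24*2 - 24 = 24, d_7 = (1704 - 24^2)/24 = 1128/24 = 47, a_7 = floor((41 + 24)/47) = 1.
  m_8 = 47*1 - 24 = 23, d_8 = (1704 - 23^2)/47 = 1175/47 = 25, a_8 = floor((41 + 23)/25) = 2.
  m_9 = 25*2 - 23 = 27, d_9 = (1704 - 27^2)/25 = 975/25 = 39, a_9 = floor((41 + 27)/39) = 1.
  m_10 = 39*1 - 27 = 12, d_10 = (1704 - 12^2)/39 = 1560/39 = 40, a_10 = floor((41 + 12)/40) = 1.
  m_11 = 40*1 - 12 = 28, d_11 = (1704 - 28^2)/40 = 920/40 = 23, a_11 = floor((41 + 28)/23) = 3.
  m_12 = 23*3 - 28 = 41, d_12 = (1704 - 41^2)/23 = 23/23 = 1, a_12 = floor((41 + 41)/1) = 82.
  m_13 = 1*82 - 41 = 41, d_13 = (1704 - 41^2)/1 = 23/1 = 23: (m_13, d_13) = (m_1, d_1) = (41, 23), so from here the quotients repeat a_1, ..., a_12; the period length is 12.
So sqrt(1704) = [41; (3, 1, 1, 2, 1, 2, 1, 2, 1, 1, 3, 82)] with period length k = 12.
k is even, so the fundamental solution of x^2 - 1704y^2 = 1 is (p_{k-1}, q_{k-1}) = (p_11, q_11); compute convergents through index 11.
Convergents (p_i = a_i*p_{i-1} + p_{i-2}, q_i = a_i*q_{i-1} + q_{i-2} with p_{-2}=0, p_{-1}=1, q_{-2}=1, q_{-1}=0):
  i=0: a_0=41, p_0 = 41*1 + 0 = 41, q_0 = 41*0 + 1 = 1.
  i=1: a_1=3, p_1 = 3*41 + 1 = 124, q_1 = 3*1 + 0 = 3.
  i=2: a_2=1, p_2 = 1*124 + 41 = 165, q_2 = 1*3 + 1 = 4.
  i=3: a_3=1, p_3 = 1*165 + 124 = 289, q_3 = 1*4 + 3 = 7.
  i=4: a_4=2, p_4 = 2*289 + 165 = 743, q_4 = 2*7 + 4 = 18.
  i=5: a_5=1, p_5 = 1*743 + 289 = 1032, q_5 = 1*18 + 7 = 25.
  i=6: a_6=2, p_6 = 2*1032 + 743 = 2807, q_6 = 2*25 + 18 = 68.
  i=7: a_7=1, p_7 = 1*2807 + 1032 = 3839, q_7 = 1*68 + 25 = 93.
  i=8: a_8=2, p_8 = 2*3839 + 2807 = 10485, q_8 = 2*93 + 68 = 254.
  i=9: a_9=1, p_9 = 1*10485 + 3839 = 14324, q_9 = 1*254 + 93 = 347.
  i=10: a_10=1, p_10 = 1*14324 + 10485 = 24809, q_10 = 1*347 + 254 = 601.
  i=11: a_11=3, p_11 = 3*24809 + 14324 = 88751, q_11 = 3*601 + 347 = 2150.
Check: 88751^2 - 1704*2150^2 = 7876740001 - 7876740000 = 1, so (x, y) = (88751, 2150) solves the equation, and by the theorem it is the least positive solution.

(x, y) = (88751, 2150)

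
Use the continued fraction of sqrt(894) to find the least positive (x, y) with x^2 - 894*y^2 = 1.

(x, y) = (299, 10)

First expand sqrt(894) as a continued fraction. With x_i = (sqrt(894) + m_i)/d_i and (m_0, d_0) = (0, 1): a_0 = floor(sqrt(894)) = 29, since 29^2 = 841 <= 894 < 900 = 30^2.
Iterate m_{i+1} = d_i*a_i - m_i, d_{i+1} = (894 - m_{i+1}^2)/d_i, a_{i+1} = floor((a_0 + m_{i+1})/d_{i+1}):
  m_1 = 1*29 - 0 = 29, d_1 = (894 - 29^2)/1 = 53/1 = 53, a_1 = floor((29 + 29)/53) = 1.
  m_2 = 53*1 - 29 = 24, d_2 = (894 - 24^2)/53 = 318/53 = 6, a_2 = floor((29 + 24)/6) = 8.
  m_3 = 6*8 - 24 = 24, d_3 = (894 - 24^2)/6 = 318/6 = 53, a_3 = floor((29 + 24)/53) = 1.
  m_4 = 53*1 - 24 = 29, d_4 = (894 - 29^2)/53 = 53/53 = 1, a_4 = floor((29 + 29)/1) = 58.
  m_5 = 1*58 - 29 = 29, d_5 = (894 - 29^2)/1 = 53/1 = 53: (m_5, d_5) = (m_1, d_1) = (29, 53), so from here the quotients repeat a_1, ..., a_4; the period length is 4.
So sqrt(894) = [29; (1, 8, 1, 58)] with period length k = 4.
k is even, so the fundamental solution of x^2 - 894y^2 = 1 is (p_{k-1}, q_{k-1}) = (p_3, q_3); compute convergents through index 3.
Convergents (p_i = a_i*p_{i-1} + p_{i-2}, q_i = a_i*q_{i-1} + q_{i-2} with p_{-2}=0, p_{-1}=1, q_{-2}=1, q_{-1}=0):
  i=0: a_0=29, p_0 = 29*1 + 0 = 29, q_0 = 29*0 + 1 = 1.
  i=1: a_1=1, p_1 = 1*29 + 1 = 30, q_1 = 1*1 + 0 = 1.
  i=2: a_2=8, p_2 = 8*30 + 29 = 269, q_2 = 8*1 + 1 = 9.
  i=3: a_3=1, p_3 = 1*269 + 30 = 299, q_3 = 1*9 + 1 = 10.
Check: 299^2 - 894*10^2 = 89401 - 89400 = 1, so (x, y) = (299, 10) solves the equation, and by the theorem it is the least positive solution.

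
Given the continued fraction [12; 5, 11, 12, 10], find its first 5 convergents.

Using the convergent recurrence p_i = a_i*p_{i-1} + p_{i-2}, q_i = a_i*q_{i-1} + q_{i-2} with p_{-2}=0, p_{-1}=1, q_{-2}=1, q_{-1}=0:
  i=0: a_0=12, p_0 = 12*1 + 0 = 12, q_0 = 12*0 + 1 = 1.
  i=1: a_1=5, p_1 = 5*12 + 1 = 61, q_1 = 5*1 + 0 = 5.
  i=2: a_2=11, p_2 = 11*61 + 12 = 683, q_2 = 11*5 + 1 = 56.
  i=3: a_3=12, p_3 = 12*683 + 61 = 8257, q_3 = 12*56 + 5 = 677.
  i=4: a_4=10, p_4 = 10*8257 + 683 = 83253, q_4 = 10*677 + 56 = 6826.

12/1, 61/5, 683/56, 8257/677, 83253/6826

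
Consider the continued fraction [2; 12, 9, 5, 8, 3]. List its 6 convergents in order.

Using the convergent recurrence p_i = a_i*p_{i-1} + p_{i-2}, q_i = a_i*q_{i-1} + q_{i-2} with p_{-2}=0, p_{-1}=1, q_{-2}=1, q_{-1}=0:
  i=0: a_0=2, p_0 = 2*1 + 0 = 2, q_0 = 2*0 + 1 = 1.
  i=1: a_1=12, p_1 = 12*2 + 1 = 25, q_1 = 12*1 + 0 = 12.
  i=2: a_2=9, p_2 = 9*25 + 2 = 227, q_2 = 9*12 + 1 = 109.
  i=3: a_3=5, p_3 = 5*227 + 25 = 1160, q_3 = 5*109 + 12 = 557.
  i=4: a_4=8, p_4 = 8*1160 + 227 = 9507, q_4 = 8*557 + 109 = 4565.
  i=5: a_5=3, p_5 = 3*9507 + 1160 = 29681, q_5 = 3*4565 + 557 = 14252.

2/1, 25/12, 227/109, 1160/557, 9507/4565, 29681/14252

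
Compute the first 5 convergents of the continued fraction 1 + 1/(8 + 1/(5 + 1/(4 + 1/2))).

1/1, 9/8, 46/41, 193/172, 432/385

Using the convergent recurrence p_i = a_i*p_{i-1} + p_{i-2}, q_i = a_i*q_{i-1} + q_{i-2} with p_{-2}=0, p_{-1}=1, q_{-2}=1, q_{-1}=0:
  i=0: a_0=1, p_0 = 1*1 + 0 = 1, q_0 = 1*0 + 1 = 1.
  i=1: a_1=8, p_1 = 8*1 + 1 = 9, q_1 = 8*1 + 0 = 8.
  i=2: a_2=5, p_2 = 5*9 + 1 = 46, q_2 = 5*8 + 1 = 41.
  i=3: a_3=4, p_3 = 4*46 + 9 = 193, q_3 = 4*41 + 8 = 172.
  i=4: a_4=2, p_4 = 2*193 + 46 = 432, q_4 = 2*172 + 41 = 385.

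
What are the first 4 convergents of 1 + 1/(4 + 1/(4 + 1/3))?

1/1, 5/4, 21/17, 68/55

Using the convergent recurrence p_i = a_i*p_{i-1} + p_{i-2}, q_i = a_i*q_{i-1} + q_{i-2} with p_{-2}=0, p_{-1}=1, q_{-2}=1, q_{-1}=0:
  i=0: a_0=1, p_0 = 1*1 + 0 = 1, q_0 = 1*0 + 1 = 1.
  i=1: a_1=4, p_1 = 4*1 + 1 = 5, q_1 = 4*1 + 0 = 4.
  i=2: a_2=4, p_2 = 4*5 + 1 = 21, q_2 = 4*4 + 1 = 17.
  i=3: a_3=3, p_3 = 3*21 + 5 = 68, q_3 = 3*17 + 4 = 55.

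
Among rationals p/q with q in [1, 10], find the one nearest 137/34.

Expand x = 137/34 as a continued fraction with the Euclidean algorithm:
  137 = 4*34 + 1, so a_0 = 4.
  34 = 34*1 + 0, so a_1 = 34.
so x = [4; 34].
Convergents (p_i = a_i*p_{i-1} + p_{i-2}, q_i = a_i*q_{i-1} + q_{i-2} with p_{-2}=0, p_{-1}=1, q_{-2}=1, q_{-1}=0), until the denominator exceeds 10:
  i=0: a_0=4, p_0 = 4*1 + 0 = 4, q_0 = 4*0 + 1 = 1.
  i=1: a_1=34, p_1 = 34*4 + 1 = 137, q_1 = 34*1 + 0 = 34.
q_1 = 34 > 10, so the last convergent with denominator <= 10 is p_0/q_0 = 4/1.
The closest fraction with denominator <= 10 is either p_0/q_0 or the intermediate fraction (k*p_0 + p_{-1})/(k*q_0 + q_{-1}) with the largest k >= 1 whose denominator stays <= 10; these approach x as k grows, and every other convergent or intermediate fraction in range is farther away.
Largest k: floor((10 - q_{-1})/q_0) = floor((10 - 0)/1) = 10 (using the seeds p_{-1} = 1, q_{-1} = 0).
That gives (10*4 + 1)/(10*1 + 0) = 41/10.
Compare the errors: |x - 4/1| = |137*1 - 4*34|/(34*1) = 1/34, and |x - 41/10| = |137*10 - 41*34|/(34*10) = 24/340.
Cross-multiplying, 1*340 = 340 < 816 = 24*34, so 1/34 is smaller: the convergent 4/1 is closer to x than 41/10.

4/1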